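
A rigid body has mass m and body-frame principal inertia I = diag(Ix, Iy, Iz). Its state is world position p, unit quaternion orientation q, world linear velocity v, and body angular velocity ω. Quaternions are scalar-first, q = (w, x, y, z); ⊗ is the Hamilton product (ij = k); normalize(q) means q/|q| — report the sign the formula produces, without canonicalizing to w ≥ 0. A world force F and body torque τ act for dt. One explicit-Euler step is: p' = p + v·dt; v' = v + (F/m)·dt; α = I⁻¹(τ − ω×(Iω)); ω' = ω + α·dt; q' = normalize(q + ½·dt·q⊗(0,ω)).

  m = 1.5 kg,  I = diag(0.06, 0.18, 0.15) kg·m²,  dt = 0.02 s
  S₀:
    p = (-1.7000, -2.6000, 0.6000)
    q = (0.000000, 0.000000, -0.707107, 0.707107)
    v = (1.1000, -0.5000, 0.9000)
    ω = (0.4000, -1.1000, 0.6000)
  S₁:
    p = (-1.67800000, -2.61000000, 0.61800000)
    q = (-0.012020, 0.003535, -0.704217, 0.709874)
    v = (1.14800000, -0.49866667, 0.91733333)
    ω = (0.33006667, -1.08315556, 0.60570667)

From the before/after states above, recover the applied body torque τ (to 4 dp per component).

ω₁ − ω₀ = (-0.06993333, 0.01684444, 0.00570667)
gyro term ω₀×Iω₀ = (0.0198, -0.0216, -0.0528)
τ = I·(Δω/dt) + ω₀×(Iω₀) = (-0.1900, 0.1300, -0.0100)

τ = (-0.1900, 0.1300, -0.0100)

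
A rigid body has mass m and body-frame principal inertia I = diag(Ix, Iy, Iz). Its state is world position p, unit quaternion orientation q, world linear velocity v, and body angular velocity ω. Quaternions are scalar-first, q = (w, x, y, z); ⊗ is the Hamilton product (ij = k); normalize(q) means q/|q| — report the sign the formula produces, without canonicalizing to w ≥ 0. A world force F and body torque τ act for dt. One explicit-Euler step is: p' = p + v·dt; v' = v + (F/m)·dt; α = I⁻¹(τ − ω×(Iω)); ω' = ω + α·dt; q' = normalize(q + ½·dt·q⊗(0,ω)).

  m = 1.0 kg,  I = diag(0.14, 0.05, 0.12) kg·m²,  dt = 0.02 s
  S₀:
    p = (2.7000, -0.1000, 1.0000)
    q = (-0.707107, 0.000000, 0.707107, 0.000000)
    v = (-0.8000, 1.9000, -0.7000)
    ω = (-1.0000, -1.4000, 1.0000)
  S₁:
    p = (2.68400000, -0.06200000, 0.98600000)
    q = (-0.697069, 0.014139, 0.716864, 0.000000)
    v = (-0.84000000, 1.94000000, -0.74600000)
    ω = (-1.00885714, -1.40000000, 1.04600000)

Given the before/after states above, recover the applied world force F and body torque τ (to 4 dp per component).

F = (-2.0000, 2.0000, -2.3000)
τ = (-0.1600, -0.0200, 0.1500)

velocity change Δv = (-0.04000000, 0.04000000, -0.04600000)
m·(v₁−v₀)/dt = (-2.0000, 2.0000, -2.3000)
Δω = ω₁−ω₀ = (-0.00885714, 0.00000000, 0.04600000)
gyro term ω₀×Iω₀ = (-0.0980, -0.0200, -0.1260)
applied torque τ = (-0.1600, -0.0200, 0.1500)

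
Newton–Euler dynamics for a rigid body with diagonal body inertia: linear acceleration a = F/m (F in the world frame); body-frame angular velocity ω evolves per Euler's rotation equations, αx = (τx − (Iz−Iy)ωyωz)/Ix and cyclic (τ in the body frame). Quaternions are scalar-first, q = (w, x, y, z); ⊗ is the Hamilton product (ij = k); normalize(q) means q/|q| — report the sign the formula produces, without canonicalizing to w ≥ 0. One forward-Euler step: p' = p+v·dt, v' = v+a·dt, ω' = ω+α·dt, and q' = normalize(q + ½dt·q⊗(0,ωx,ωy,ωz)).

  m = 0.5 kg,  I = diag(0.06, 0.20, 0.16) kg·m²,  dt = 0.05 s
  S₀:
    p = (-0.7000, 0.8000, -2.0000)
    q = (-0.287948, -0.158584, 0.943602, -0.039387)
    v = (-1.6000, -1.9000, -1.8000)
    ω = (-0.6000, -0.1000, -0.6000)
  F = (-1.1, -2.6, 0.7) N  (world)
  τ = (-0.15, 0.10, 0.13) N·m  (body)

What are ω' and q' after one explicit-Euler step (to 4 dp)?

ω' = (-0.7230, -0.0660, -0.5620)
q' = (-0.2885, -0.1685, 0.9423, -0.0205)

(τ − ω×Iω)/I = (-2.4600, 0.6800, 0.7600)
ω + α·dt = (-0.7230, -0.0660, -0.5620)
q⊗(0,ω) = (-0.0244224, -0.3973311, -0.0427234, 0.7547884)
q + ½dt·q⊗(0,ω), renormalized = (-0.2885, -0.1685, 0.9423, -0.0205)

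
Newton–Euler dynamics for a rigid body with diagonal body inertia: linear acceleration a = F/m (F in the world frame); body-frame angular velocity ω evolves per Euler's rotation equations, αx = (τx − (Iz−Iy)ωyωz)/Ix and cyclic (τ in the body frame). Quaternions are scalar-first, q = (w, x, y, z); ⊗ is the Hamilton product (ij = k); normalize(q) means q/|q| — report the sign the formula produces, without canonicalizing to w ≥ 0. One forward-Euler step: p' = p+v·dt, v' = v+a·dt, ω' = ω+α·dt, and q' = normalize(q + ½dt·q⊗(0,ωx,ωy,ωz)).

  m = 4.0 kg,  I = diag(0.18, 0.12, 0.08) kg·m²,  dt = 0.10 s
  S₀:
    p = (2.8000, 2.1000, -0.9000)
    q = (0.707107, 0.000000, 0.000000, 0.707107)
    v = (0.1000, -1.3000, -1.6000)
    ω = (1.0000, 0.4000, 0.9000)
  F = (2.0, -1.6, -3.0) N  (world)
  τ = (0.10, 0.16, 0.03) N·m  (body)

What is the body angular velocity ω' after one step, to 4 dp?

ω' = (1.0636, 0.4583, 0.9675)

precession coupling ω×(Iω) = (-0.0144, 0.0900, -0.0240)
angular accel α = (0.6356, 0.5833, 0.6750)
new body rate ω' = (1.0636, 0.4583, 0.9675)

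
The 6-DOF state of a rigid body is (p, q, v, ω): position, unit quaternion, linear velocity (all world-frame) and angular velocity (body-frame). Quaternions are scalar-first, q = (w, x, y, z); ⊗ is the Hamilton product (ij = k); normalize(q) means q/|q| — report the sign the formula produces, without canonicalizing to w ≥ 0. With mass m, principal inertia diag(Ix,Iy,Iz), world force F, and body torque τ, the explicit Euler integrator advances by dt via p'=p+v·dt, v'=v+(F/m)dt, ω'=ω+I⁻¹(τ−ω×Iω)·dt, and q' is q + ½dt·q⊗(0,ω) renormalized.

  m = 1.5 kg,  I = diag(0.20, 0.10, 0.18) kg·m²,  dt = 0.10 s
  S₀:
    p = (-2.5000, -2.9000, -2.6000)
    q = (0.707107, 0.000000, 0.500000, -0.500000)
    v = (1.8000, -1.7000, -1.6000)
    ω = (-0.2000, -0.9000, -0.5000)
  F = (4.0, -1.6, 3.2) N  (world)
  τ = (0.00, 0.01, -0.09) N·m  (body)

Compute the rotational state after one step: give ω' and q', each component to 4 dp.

(τ − ω×Iω)/I = (-0.1800, 0.0800, -0.4000)
ω' = ω + α·dt = (-0.2180, -0.8920, -0.5400)
q⊗(0,ω) = (0.2000000, -0.8414214, -0.5363963, -0.2535535)
q' = normalize(q + ½dt·q⊗(0,ω)) = (0.7161, -0.0420, 0.4725, -0.5120)

ω' = (-0.2180, -0.8920, -0.5400)
q' = (0.7161, -0.0420, 0.4725, -0.5120)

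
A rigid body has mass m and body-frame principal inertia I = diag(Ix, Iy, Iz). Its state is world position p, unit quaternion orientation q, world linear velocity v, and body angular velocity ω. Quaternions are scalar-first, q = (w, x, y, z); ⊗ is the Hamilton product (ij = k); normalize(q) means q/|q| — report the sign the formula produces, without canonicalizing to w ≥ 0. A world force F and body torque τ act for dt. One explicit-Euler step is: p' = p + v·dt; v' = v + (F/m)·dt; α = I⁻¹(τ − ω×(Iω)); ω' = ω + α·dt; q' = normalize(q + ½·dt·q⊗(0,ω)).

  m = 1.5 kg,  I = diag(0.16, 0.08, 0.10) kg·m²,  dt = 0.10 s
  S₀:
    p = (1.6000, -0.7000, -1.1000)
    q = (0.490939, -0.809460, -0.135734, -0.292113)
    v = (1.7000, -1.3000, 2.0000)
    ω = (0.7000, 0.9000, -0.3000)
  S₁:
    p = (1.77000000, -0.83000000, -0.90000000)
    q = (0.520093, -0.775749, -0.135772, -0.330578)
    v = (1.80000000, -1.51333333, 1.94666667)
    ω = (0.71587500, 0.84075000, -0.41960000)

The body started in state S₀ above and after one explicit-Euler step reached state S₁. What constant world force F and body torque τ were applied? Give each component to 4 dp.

F = (1.5000, -3.2000, -0.8000)
τ = (0.0200, -0.0600, -0.1700)

ω₁ − ω₀ = (0.01587500, -0.05925000, -0.11960000)
I·α + gyro = (0.0200, -0.0600, -0.1700)
v₁ − v₀ = (0.10000000, -0.21333333, -0.05333333)
F = m·Δv/dt = (1.5000, -3.2000, -0.8000)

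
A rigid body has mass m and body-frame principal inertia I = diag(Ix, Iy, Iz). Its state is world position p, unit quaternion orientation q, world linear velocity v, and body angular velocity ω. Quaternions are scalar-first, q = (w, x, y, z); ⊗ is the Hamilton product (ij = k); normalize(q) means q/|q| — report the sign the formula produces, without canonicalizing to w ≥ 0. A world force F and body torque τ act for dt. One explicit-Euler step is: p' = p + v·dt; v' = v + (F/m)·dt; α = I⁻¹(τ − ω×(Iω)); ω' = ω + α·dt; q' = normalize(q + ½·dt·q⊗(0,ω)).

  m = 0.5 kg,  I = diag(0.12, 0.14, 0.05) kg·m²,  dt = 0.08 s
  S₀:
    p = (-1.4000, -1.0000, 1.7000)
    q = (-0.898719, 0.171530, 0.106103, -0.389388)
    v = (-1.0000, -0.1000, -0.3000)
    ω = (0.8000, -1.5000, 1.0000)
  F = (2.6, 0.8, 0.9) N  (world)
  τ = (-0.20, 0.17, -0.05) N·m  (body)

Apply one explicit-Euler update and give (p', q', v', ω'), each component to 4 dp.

ω×(Iω) gyroscopic = (0.1350, 0.0560, -0.0240)
angular accel α = (-2.7917, 0.8143, -0.5200)
ω + α·dt = (0.5767, -1.4349, 0.9584)
Hamilton product q⊗(0,ω) = (0.4113185, -1.1969542, 0.8650381, -1.2408964)
q + ½dt·q⊗(0,ω), renormalized = (-0.8795, 0.1233, 0.1403, -0.4377)
a = (5.2000, 1.6000, 1.8000)
p' = p + v·dt = (-1.4800, -1.0080, 1.6760)
v' = v + a·dt = (-0.5840, 0.0280, -0.1560)

p' = (-1.4800, -1.0080, 1.6760)
q' = (-0.8795, 0.1233, 0.1403, -0.4377)
v' = (-0.5840, 0.0280, -0.1560)
ω' = (0.5767, -1.4349, 0.9584)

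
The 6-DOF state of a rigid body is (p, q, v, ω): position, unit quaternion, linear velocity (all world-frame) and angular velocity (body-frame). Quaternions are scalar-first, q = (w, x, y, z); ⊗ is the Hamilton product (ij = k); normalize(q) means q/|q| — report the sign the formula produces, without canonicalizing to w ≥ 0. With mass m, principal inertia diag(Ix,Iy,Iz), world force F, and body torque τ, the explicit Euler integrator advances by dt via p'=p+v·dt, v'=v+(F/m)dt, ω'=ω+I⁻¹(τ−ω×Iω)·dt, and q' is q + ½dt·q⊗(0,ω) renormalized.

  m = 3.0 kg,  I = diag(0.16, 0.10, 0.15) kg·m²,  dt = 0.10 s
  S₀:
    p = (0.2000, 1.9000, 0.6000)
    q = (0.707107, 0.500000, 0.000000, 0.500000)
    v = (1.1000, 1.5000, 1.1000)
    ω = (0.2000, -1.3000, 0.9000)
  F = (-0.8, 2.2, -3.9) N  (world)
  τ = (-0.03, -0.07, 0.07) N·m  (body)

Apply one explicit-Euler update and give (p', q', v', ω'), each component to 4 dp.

p' = (0.3100, 2.0500, 0.7100)
q' = (0.6775, 0.5379, -0.0633, 0.4977)
v' = (1.0733, 1.5733, 0.9700)
ω' = (0.2178, -1.3718, 0.9363)

a = F/m = (-0.2667, 0.7333, -1.3000)
new position p' = (0.3100, 2.0500, 0.7100)
v + (F/m)dt = (1.0733, 1.5733, 0.9700)
angular accel α = (0.1781, -0.7180, 0.3627)
ω + α·dt = (0.2178, -1.3718, 0.9363)
2q̇ = q⊗(0,ω) = (-0.5500000, 0.7914214, -1.2692391, -0.0136037)
updated quaternion q' = (0.6775, 0.5379, -0.0633, 0.4977)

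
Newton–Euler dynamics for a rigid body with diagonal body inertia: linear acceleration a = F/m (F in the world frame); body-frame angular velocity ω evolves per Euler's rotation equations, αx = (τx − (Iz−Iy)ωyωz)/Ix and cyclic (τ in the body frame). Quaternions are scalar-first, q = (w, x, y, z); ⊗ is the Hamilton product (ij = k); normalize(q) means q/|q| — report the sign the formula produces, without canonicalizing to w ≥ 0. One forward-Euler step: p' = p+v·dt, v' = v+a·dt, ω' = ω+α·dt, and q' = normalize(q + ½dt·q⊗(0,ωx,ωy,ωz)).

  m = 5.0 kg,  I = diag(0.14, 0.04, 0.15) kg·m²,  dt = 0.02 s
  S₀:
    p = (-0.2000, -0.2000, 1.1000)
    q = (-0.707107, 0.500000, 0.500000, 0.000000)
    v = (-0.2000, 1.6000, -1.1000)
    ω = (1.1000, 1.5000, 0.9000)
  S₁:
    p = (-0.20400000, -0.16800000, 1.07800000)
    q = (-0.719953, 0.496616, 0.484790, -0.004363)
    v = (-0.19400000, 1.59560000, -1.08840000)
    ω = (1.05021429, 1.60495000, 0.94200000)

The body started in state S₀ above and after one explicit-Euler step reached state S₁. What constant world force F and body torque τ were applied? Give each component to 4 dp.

velocity change Δv = (0.00600000, -0.00440000, 0.01160000)
applied force F = (1.5000, -1.1000, 2.9000)
rate change Δω = (-0.04978571, 0.10495000, 0.04200000)
applied torque τ = (-0.2000, 0.2000, 0.1500)

F = (1.5000, -1.1000, 2.9000)
τ = (-0.2000, 0.2000, 0.1500)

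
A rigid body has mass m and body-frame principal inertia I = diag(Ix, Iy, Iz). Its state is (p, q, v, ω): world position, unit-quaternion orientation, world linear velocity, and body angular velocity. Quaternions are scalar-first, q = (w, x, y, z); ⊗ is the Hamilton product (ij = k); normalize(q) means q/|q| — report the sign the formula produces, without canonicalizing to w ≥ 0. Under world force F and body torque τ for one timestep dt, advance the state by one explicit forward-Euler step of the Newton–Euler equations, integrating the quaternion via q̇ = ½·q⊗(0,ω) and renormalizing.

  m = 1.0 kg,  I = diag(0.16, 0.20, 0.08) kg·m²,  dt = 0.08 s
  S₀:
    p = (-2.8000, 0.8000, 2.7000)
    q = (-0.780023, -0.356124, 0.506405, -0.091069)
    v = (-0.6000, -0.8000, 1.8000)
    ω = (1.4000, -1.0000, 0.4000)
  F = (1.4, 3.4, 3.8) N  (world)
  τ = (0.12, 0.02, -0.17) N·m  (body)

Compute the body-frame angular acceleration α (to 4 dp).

gyro term ω×Iω = (0.0480, 0.0448, -0.0560)
(τ − ω×Iω)/I = (0.4500, -0.1240, -1.4250)

α = (0.4500, -0.1240, -1.4250)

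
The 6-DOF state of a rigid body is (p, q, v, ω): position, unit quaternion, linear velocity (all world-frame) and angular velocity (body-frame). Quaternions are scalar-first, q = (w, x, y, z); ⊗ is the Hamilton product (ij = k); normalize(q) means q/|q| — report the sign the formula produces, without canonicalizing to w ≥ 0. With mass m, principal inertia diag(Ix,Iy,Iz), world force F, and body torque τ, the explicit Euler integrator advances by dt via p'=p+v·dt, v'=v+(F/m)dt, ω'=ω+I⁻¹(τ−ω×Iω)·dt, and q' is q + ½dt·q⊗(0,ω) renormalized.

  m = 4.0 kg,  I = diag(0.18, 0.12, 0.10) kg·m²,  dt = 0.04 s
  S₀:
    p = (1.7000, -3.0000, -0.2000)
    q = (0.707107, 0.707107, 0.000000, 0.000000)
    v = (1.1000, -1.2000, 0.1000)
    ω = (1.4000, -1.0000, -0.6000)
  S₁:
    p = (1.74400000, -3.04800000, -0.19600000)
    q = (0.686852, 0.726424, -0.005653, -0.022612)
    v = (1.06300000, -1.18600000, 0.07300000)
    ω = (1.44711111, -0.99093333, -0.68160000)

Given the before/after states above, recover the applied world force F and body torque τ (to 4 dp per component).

v₁ − v₀ = (-0.03700000, 0.01400000, -0.02700000)
applied force F = (-3.7000, 1.4000, -2.7000)
Δω = ω₁−ω₀ = (0.04711111, 0.00906667, -0.08160000)
applied torque τ = (0.2000, -0.0400, -0.1200)

F = (-3.7000, 1.4000, -2.7000)
τ = (0.2000, -0.0400, -0.1200)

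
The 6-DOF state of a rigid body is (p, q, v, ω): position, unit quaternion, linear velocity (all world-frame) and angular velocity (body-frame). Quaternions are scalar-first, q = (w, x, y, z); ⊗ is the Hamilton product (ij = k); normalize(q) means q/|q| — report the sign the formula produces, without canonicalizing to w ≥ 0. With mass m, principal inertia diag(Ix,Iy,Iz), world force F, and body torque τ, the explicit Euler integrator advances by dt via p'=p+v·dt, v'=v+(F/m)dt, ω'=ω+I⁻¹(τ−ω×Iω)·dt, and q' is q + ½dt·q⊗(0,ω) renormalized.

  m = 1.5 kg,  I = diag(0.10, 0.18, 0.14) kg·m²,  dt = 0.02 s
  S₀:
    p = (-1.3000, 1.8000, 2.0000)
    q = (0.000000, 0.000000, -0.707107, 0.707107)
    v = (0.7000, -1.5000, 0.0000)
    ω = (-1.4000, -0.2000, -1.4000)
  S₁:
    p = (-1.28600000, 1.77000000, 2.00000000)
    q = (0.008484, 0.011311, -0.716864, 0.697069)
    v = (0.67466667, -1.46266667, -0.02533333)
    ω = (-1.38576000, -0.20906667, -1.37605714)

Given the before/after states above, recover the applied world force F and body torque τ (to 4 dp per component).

velocity change Δv = (-0.02533333, 0.03733333, -0.02533333)
applied force F = (-1.9000, 2.8000, -1.9000)
Δω = ω₁−ω₀ = (0.01424000, -0.00906667, 0.02394286)
ω₀×(Iω₀) = (-0.0112, -0.0784, 0.0224)
I·α + gyro = (0.0600, -0.1600, 0.1900)

F = (-1.9000, 2.8000, -1.9000)
τ = (0.0600, -0.1600, 0.1900)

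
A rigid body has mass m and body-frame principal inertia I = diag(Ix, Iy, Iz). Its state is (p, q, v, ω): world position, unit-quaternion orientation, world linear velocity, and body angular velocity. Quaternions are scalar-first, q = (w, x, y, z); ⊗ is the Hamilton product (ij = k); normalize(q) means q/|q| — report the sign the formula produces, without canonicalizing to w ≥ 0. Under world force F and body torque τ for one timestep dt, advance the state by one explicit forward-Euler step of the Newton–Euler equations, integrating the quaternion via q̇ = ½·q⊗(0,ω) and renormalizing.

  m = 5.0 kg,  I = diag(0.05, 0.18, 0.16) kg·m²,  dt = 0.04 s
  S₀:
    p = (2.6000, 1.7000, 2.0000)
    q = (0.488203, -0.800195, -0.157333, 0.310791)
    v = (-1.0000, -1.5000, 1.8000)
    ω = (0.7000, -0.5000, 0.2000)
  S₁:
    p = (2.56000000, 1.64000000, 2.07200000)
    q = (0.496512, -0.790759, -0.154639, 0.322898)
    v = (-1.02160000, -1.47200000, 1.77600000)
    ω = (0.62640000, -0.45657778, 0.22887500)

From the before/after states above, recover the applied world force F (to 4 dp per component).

Δv = v₁−v₀ = (-0.02160000, 0.02800000, -0.02400000)
m·(v₁−v₀)/dt = (-2.7000, 3.5000, -3.0000)

F = (-2.7000, 3.5000, -3.0000)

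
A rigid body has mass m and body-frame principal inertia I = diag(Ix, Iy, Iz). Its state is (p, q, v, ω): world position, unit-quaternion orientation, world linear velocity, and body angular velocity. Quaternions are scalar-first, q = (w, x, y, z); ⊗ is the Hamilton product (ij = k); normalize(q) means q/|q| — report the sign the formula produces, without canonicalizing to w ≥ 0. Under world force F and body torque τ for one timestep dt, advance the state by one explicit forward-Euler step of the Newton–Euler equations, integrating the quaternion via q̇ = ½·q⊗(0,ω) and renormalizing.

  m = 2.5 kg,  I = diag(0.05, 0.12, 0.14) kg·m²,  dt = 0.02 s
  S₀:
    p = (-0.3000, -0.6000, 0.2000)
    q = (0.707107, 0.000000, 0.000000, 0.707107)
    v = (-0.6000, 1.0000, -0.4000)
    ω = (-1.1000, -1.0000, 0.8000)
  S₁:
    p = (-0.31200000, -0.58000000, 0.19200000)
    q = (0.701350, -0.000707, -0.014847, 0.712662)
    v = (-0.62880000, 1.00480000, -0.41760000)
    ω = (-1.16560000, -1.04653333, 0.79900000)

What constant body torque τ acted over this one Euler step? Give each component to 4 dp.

τ = (-0.1800, -0.2000, 0.0700)

rate change Δω = (-0.06560000, -0.04653333, -0.00100000)
τ = I·(Δω/dt) + ω₀×(Iω₀) = (-0.1800, -0.2000, 0.0700)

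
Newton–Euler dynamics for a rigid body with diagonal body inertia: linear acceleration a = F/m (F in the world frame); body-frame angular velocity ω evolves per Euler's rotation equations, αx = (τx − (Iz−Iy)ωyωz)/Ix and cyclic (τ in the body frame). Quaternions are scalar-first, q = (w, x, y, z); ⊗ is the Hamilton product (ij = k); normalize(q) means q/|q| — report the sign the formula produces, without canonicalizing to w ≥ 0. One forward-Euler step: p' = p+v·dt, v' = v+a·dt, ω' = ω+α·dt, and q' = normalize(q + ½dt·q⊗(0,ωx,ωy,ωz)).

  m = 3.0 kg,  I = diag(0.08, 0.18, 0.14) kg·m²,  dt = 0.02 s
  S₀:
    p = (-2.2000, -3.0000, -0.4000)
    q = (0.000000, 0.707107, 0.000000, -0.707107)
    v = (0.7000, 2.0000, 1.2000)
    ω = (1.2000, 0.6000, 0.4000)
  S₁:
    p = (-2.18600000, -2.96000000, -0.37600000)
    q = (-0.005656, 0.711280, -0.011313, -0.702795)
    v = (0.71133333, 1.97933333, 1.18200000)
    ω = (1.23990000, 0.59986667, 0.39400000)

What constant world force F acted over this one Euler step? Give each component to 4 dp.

velocity change Δv = (0.01133333, -0.02066667, -0.01800000)
applied force F = (1.7000, -3.1000, -2.7000)

F = (1.7000, -3.1000, -2.7000)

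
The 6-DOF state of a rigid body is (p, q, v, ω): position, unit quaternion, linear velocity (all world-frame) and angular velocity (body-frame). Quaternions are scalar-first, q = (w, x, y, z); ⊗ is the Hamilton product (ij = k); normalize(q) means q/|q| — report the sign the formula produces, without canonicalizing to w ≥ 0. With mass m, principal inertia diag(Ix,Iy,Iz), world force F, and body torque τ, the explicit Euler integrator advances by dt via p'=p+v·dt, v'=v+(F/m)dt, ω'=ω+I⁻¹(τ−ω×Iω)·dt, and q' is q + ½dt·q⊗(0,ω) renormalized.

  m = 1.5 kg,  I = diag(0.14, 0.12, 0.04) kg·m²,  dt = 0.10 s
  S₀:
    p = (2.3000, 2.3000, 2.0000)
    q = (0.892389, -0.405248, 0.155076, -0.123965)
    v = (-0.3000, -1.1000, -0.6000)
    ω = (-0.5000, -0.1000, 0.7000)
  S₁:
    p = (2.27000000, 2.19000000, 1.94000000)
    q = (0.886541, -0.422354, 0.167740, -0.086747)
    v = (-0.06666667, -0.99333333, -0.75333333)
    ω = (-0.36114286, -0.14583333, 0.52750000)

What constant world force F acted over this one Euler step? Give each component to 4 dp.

F = (3.5000, 1.6000, -2.3000)

velocity change Δv = (0.23333333, 0.10666667, -0.15333333)
m·(v₁−v₀)/dt = (3.5000, 1.6000, -2.3000)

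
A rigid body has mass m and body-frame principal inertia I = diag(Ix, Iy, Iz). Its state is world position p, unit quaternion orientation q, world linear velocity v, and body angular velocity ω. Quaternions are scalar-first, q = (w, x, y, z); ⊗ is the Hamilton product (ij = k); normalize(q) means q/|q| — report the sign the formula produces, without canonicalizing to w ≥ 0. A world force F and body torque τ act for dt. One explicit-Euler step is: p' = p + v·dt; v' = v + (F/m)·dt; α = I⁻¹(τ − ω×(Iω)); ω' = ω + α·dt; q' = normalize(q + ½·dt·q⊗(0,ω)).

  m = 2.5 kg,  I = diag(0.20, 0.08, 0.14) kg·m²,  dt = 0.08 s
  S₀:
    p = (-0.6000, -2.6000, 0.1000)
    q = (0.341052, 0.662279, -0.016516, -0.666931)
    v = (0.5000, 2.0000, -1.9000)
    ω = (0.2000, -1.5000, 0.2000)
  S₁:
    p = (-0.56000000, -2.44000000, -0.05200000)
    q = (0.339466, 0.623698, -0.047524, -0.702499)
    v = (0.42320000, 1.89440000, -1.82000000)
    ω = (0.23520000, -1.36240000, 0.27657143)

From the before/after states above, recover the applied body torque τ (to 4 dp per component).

Δω = ω₁−ω₀ = (0.03520000, 0.13760000, 0.07657143)
gyro term ω₀×Iω₀ = (-0.0180, 0.0024, 0.0360)
applied torque τ = (0.0700, 0.1400, 0.1700)

τ = (0.0700, 0.1400, 0.1700)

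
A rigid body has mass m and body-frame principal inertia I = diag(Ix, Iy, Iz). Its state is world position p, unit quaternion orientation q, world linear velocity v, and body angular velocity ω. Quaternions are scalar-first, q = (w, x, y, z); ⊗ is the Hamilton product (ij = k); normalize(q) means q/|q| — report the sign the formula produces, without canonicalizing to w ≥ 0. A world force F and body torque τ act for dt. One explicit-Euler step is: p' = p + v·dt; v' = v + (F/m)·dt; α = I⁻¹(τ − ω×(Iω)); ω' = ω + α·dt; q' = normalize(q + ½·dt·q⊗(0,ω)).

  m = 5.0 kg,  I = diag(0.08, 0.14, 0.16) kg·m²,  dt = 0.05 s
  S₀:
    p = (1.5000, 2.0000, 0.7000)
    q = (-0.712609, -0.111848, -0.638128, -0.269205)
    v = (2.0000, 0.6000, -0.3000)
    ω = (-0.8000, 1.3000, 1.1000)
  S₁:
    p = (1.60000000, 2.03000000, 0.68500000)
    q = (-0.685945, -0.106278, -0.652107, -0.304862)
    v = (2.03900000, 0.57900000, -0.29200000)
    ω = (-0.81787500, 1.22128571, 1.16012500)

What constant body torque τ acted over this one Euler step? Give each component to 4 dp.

τ = (0.0000, -0.1500, 0.1300)

Δω = ω₁−ω₀ = (-0.01787500, -0.07871429, 0.06012500)
precession coupling = (0.0286, 0.0704, -0.0624)
applied torque τ = (0.0000, -0.1500, 0.1300)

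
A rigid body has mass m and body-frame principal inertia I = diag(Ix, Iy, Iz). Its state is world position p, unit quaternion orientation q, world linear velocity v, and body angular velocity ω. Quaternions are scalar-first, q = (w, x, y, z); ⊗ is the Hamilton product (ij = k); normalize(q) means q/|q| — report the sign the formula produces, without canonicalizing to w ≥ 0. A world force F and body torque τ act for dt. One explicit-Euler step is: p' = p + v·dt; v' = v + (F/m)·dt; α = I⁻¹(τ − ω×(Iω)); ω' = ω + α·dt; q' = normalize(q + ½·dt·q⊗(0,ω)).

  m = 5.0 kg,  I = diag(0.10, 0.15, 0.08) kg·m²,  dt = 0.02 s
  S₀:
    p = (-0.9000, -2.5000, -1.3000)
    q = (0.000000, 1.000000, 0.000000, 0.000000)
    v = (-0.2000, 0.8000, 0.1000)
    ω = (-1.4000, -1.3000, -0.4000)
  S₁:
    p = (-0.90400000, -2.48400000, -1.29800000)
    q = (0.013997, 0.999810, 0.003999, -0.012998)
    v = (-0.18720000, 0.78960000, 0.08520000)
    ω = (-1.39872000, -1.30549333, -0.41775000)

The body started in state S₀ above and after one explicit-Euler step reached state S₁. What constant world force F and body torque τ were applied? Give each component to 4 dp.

v₁ − v₀ = (0.01280000, -0.01040000, -0.01480000)
m·(v₁−v₀)/dt = (3.2000, -2.6000, -3.7000)
ω₁ − ω₀ = (0.00128000, -0.00549333, -0.01775000)
precession coupling = (-0.0364, 0.0112, 0.0910)
I·α + gyro = (-0.0300, -0.0300, 0.0200)

F = (3.2000, -2.6000, -3.7000)
τ = (-0.0300, -0.0300, 0.0200)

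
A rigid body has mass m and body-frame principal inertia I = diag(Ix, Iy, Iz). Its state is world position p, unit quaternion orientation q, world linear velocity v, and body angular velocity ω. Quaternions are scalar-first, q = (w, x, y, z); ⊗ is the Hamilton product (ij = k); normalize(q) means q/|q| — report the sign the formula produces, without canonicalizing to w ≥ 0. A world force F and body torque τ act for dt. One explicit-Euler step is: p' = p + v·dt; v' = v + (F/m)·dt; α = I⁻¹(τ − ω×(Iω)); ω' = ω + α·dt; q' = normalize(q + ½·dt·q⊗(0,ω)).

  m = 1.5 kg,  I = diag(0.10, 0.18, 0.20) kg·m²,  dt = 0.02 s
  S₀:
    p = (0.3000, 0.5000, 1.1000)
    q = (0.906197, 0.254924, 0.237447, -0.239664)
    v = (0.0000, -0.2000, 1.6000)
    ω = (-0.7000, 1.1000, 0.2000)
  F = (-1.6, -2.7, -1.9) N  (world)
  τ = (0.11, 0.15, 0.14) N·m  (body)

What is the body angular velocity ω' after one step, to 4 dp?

ω' = (-0.6789, 1.1151, 0.2202)

precession coupling ω×(Iω) = (0.0044, 0.0140, -0.0616)
angular accel α = (1.0560, 0.7556, 1.0080)
ω' = ω + α·dt = (-0.6789, 1.1151, 0.2202)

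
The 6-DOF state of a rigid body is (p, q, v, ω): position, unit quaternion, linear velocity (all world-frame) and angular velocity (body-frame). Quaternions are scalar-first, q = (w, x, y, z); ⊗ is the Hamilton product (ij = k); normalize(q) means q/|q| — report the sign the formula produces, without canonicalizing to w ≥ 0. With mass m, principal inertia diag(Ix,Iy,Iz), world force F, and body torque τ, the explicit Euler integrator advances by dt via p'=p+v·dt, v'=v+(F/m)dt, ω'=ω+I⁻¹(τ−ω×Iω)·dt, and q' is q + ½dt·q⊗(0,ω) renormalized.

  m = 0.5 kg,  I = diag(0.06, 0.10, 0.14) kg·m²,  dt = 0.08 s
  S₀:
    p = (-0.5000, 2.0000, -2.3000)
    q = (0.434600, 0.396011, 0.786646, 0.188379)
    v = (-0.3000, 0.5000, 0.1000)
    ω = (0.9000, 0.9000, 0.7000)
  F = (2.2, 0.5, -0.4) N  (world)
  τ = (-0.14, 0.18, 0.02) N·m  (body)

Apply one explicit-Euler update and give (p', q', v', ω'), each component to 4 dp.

(τ − ω×Iω)/I = (-2.7533, 2.3040, -0.0886)
ω' = ω + α·dt = (0.6797, 1.0843, 0.6929)
Hamilton product q⊗(0,ω) = (-1.1962566, 0.7722511, 0.2834734, -0.0473515)
updated quaternion q' = (0.3861, 0.4262, 0.7966, 0.1862)
p + v·dt = (-0.5240, 2.0400, -2.2920)
v' = v + a·dt = (0.0520, 0.5800, 0.0360)

p' = (-0.5240, 2.0400, -2.2920)
q' = (0.3861, 0.4262, 0.7966, 0.1862)
v' = (0.0520, 0.5800, 0.0360)
ω' = (0.6797, 1.0843, 0.6929)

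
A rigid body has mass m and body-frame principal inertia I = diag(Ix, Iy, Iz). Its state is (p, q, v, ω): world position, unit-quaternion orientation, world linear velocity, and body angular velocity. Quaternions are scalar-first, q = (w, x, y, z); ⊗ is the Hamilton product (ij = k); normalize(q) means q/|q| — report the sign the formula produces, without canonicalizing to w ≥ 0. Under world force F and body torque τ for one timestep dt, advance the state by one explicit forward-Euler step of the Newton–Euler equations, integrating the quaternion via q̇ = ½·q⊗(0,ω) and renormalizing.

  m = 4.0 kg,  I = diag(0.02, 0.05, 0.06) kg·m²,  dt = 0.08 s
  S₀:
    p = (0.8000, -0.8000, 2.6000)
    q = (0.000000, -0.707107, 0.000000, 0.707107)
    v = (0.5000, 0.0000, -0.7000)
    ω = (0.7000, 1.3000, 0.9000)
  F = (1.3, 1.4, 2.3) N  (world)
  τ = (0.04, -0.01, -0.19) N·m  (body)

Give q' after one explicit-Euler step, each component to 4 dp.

2q̇ = q⊗(0,ω) = (-0.1414214, -0.9192391, 1.1313712, -0.9192391)
q' = normalize(q + ½dt·q⊗(0,ω)) = (-0.0056, -0.7421, 0.0451, 0.6687)

q' = (-0.0056, -0.7421, 0.0451, 0.6687)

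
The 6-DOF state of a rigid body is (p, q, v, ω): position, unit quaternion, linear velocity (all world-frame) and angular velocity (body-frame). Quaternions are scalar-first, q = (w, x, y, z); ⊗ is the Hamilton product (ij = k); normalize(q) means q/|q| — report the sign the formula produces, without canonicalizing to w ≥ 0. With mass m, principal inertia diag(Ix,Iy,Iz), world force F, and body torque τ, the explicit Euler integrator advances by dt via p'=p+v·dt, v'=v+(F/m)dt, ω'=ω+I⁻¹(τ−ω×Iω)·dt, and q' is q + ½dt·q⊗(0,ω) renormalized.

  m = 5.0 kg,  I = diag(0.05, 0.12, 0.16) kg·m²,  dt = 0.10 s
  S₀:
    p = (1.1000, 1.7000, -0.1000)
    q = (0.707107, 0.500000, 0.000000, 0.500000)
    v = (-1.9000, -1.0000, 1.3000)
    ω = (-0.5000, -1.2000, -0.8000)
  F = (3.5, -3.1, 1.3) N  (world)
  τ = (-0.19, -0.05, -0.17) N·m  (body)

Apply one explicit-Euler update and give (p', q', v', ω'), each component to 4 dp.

p' = (0.9100, 1.6000, 0.0300)
q' = (0.7375, 0.5108, -0.0348, 0.4404)
v' = (-1.8300, -1.0620, 1.3260)
ω' = (-0.9568, -1.2050, -0.9325)

p + v·dt = (0.9100, 1.6000, 0.0300)
new velocity v' = (-1.8300, -1.0620, 1.3260)
precession coupling ω×(Iω) = (0.0384, -0.0440, 0.0420)
(τ − ω×Iω)/I = (-4.5680, -0.0500, -1.3250)
ω + α·dt = (-0.9568, -1.2050, -0.9325)
q⊗(0,ω) = (0.6500000, 0.2464465, -0.6985284, -1.1656856)
updated quaternion q' = (0.7375, 0.5108, -0.0348, 0.4404)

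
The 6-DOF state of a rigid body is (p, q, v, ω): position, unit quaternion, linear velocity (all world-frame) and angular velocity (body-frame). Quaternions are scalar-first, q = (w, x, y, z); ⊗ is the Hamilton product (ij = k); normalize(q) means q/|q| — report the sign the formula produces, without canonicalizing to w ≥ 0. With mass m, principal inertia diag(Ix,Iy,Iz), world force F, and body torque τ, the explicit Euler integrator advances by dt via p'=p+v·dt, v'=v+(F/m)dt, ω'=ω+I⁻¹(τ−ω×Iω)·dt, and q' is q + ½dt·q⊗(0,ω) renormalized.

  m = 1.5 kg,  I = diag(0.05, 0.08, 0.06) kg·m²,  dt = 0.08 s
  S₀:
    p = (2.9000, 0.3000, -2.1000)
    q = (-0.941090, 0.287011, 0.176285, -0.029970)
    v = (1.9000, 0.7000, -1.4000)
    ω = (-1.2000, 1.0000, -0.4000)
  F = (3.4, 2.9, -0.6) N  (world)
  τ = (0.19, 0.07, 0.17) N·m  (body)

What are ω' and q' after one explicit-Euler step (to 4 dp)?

ω×(Iω) gyroscopic = (0.0080, -0.0048, -0.0360)
angular accel α = (3.6400, 0.9350, 3.4333)
ω + α·dt = (-0.9088, 1.0748, -0.1253)
2q̇ = q⊗(0,ω) = (0.1561402, 1.0887640, -0.7903216, 0.8749890)
q + ½dt·q⊗(0,ω), renormalized = (-0.9329, 0.3299, 0.1444, 0.0050)

ω' = (-0.9088, 1.0748, -0.1253)
q' = (-0.9329, 0.3299, 0.1444, 0.0050)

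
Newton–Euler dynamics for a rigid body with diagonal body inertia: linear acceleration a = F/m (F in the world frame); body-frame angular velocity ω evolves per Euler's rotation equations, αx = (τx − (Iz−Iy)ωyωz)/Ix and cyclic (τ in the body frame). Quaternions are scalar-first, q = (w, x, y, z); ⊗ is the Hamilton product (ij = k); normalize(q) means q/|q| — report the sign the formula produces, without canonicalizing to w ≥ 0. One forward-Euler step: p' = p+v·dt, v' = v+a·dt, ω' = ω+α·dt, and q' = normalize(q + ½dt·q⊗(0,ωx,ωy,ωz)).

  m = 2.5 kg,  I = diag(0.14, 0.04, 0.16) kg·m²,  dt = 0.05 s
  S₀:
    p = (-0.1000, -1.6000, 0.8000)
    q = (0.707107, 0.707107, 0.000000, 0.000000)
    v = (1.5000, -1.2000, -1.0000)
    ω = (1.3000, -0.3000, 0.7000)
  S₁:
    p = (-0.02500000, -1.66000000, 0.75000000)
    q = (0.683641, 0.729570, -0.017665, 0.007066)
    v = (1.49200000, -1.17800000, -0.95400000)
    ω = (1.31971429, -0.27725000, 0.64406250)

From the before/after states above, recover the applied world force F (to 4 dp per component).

Δv = v₁−v₀ = (-0.00800000, 0.02200000, 0.04600000)
m·(v₁−v₀)/dt = (-0.4000, 1.1000, 2.3000)

F = (-0.4000, 1.1000, 2.3000)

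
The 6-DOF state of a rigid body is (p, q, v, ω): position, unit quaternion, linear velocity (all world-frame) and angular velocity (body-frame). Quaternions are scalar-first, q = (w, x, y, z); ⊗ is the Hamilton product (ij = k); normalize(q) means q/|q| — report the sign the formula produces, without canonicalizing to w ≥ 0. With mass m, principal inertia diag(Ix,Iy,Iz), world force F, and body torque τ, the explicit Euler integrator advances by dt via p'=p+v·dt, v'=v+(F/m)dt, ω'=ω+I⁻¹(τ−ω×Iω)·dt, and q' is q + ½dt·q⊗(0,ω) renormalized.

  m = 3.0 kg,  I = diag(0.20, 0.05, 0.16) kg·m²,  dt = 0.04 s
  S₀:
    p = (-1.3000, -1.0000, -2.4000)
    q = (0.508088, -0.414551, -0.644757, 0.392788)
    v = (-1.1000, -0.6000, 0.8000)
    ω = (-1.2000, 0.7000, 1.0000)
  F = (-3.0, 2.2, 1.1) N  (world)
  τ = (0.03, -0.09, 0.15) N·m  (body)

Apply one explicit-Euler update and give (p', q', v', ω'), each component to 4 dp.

p' = (-1.3440, -1.0240, -2.3680)
q' = (0.4990, -0.4449, -0.6384, 0.3814)
v' = (-1.1400, -0.5707, 0.8147)
ω' = (-1.2094, 0.6664, 1.0060)

p + v·dt = (-1.3440, -1.0240, -2.3680)
new velocity v' = (-1.1400, -0.5707, 0.8147)
angular accel α = (-0.2350, -0.8400, 0.1500)
ω + α·dt = (-1.2094, 0.6664, 1.0060)
q⊗(0,ω) = (-0.4389193, -1.5294142, 0.2988670, -0.5558061)
q + ½dt·q⊗(0,ω), renormalized = (0.4990, -0.4449, -0.6384, 0.3814)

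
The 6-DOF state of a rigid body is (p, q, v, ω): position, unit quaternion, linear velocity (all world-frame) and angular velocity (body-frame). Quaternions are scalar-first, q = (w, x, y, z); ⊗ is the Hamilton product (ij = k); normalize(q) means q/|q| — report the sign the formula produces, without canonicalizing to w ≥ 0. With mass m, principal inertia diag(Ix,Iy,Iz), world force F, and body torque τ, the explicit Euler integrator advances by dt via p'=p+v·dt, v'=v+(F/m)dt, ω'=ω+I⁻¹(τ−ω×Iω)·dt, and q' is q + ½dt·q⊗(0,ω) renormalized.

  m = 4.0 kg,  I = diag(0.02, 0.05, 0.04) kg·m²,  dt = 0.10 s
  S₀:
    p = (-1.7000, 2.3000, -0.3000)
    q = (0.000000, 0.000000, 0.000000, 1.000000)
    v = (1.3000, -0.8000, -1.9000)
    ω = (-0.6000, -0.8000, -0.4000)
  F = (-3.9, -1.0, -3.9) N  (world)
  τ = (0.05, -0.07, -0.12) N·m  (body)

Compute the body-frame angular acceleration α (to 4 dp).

α = (2.6600, -1.3040, -3.3600)

gyro term ω×Iω = (-0.0032, -0.0048, 0.0144)
angular accel α = (2.6600, -1.3040, -3.3600)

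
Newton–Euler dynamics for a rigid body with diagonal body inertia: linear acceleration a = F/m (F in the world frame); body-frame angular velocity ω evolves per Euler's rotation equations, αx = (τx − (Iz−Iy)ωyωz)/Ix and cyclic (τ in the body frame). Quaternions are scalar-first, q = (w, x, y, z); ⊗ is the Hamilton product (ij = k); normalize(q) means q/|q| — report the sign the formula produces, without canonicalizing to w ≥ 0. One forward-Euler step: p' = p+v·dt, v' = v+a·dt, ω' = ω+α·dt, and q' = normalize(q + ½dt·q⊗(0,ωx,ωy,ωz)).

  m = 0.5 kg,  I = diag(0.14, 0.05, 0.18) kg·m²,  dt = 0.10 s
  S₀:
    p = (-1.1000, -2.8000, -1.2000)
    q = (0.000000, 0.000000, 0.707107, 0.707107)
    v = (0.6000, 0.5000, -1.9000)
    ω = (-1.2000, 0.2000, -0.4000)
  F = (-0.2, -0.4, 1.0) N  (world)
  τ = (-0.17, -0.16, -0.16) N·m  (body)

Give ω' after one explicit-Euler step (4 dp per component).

ω' = (-1.3140, -0.0816, -0.5009)

precession coupling ω×(Iω) = (-0.0104, -0.0192, 0.0216)
angular accel α = (-1.1400, -2.8160, -1.0089)
ω + α·dt = (-1.3140, -0.0816, -0.5009)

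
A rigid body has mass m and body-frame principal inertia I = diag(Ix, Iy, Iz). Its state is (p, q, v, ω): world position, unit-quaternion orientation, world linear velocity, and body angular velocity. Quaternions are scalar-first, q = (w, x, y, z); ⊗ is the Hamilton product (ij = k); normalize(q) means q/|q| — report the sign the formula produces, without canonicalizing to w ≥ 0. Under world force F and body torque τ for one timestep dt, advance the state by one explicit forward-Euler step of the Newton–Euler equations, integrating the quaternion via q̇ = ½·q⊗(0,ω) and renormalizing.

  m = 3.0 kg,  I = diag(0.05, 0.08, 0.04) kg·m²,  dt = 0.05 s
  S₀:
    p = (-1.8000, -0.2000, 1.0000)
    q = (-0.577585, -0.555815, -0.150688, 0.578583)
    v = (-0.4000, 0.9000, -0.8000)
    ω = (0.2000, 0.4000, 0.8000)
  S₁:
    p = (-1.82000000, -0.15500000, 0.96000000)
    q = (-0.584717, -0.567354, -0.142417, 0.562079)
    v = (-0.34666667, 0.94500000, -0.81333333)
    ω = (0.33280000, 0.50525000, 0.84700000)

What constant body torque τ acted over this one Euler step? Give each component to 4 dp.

τ = (0.1200, 0.1700, 0.0400)

rate change Δω = (0.13280000, 0.10525000, 0.04700000)
ω₀×(Iω₀) = (-0.0128, 0.0016, 0.0024)
applied torque τ = (0.1200, 0.1700, 0.0400)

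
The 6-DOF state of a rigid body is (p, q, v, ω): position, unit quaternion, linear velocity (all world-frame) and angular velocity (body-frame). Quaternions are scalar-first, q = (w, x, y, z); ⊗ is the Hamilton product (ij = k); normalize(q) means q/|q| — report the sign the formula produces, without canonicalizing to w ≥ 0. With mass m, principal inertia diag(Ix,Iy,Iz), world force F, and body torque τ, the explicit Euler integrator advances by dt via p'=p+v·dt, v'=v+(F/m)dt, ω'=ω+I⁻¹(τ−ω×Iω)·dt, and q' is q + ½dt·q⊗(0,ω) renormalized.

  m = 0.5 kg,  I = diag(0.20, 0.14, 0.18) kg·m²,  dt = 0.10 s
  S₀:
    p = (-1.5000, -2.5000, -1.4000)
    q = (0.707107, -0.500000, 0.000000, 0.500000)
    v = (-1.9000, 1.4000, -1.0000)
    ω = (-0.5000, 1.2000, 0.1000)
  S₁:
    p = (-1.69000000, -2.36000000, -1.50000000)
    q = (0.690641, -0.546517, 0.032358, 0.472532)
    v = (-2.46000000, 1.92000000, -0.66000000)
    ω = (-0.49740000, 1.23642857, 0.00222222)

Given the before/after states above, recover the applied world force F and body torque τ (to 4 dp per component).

Δv = v₁−v₀ = (-0.56000000, 0.52000000, 0.34000000)
m·(v₁−v₀)/dt = (-2.8000, 2.6000, 1.7000)
ω₁ − ω₀ = (0.00260000, 0.03642857, -0.09777778)
applied torque τ = (0.0100, 0.0500, -0.1400)

F = (-2.8000, 2.6000, 1.7000)
τ = (0.0100, 0.0500, -0.1400)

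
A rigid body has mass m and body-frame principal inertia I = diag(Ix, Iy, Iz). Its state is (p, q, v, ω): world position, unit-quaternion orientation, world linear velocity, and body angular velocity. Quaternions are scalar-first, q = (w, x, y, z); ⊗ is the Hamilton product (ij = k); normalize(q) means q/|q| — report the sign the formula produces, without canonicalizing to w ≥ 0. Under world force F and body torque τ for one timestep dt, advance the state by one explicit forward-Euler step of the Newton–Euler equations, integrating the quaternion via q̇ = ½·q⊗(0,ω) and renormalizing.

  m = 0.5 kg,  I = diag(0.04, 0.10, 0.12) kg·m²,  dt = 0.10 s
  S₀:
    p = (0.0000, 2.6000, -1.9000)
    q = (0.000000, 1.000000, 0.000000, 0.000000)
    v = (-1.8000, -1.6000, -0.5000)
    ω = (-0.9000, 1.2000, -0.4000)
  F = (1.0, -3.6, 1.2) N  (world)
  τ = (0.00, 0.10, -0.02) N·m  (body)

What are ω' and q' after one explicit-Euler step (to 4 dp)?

(τ − ω×Iω)/I = (0.2400, 1.2880, 0.3733)
ω' = ω + α·dt = (-0.8760, 1.3288, -0.3627)
2q̇ = q⊗(0,ω) = (0.9000000, 0.0000000, 0.4000000, 1.2000000)
q' = normalize(q + ½dt·q⊗(0,ω)) = (0.0449, 0.9970, 0.0199, 0.0598)

ω' = (-0.8760, 1.3288, -0.3627)
q' = (0.0449, 0.9970, 0.0199, 0.0598)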